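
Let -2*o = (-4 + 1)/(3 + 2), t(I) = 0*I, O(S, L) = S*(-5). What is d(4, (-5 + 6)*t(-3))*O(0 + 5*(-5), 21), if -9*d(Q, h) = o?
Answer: -25/6 ≈ -4.1667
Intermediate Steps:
O(S, L) = -5*S
t(I) = 0
o = 3/10 (o = -(-4 + 1)/(2*(3 + 2)) = -(-3)/(2*5) = -½*(-⅗) = 3/10 ≈ 0.30000)
d(Q, h) = -1/30 (d(Q, h) = -⅑*3/10 = -1/30)
d(4, (-5 + 6)*t(-3))*O(0 + 5*(-5), 21) = -(-1)*(0 + 5*(-5))/6 = -(-1)*(0 - 25)/6 = -(-1)*(-25)/6 = -1/30*125 = -25/6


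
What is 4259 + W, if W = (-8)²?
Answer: 4323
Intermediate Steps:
W = 64
4259 + W = 4259 + 64 = 4323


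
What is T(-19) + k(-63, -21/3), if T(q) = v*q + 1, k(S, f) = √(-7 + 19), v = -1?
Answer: 20 + 2*√3 ≈ 23.464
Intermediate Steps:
k(S, f) = 2*√3 (k(S, f) = √12 = 2*√3)
T(q) = 1 - q (T(q) = -q + 1 = 1 - q)
T(-19) + k(-63, -21/3) = (1 - 1*(-19)) + 2*√3 = (1 + 19) + 2*√3 = 20 + 2*√3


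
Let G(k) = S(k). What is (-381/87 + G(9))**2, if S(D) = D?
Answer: 17956/841 ≈ 21.351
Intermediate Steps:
G(k) = k
(-381/87 + G(9))**2 = (-381/87 + 9)**2 = (-381*1/87 + 9)**2 = (-127/29 + 9)**2 = (134/29)**2 = 17956/841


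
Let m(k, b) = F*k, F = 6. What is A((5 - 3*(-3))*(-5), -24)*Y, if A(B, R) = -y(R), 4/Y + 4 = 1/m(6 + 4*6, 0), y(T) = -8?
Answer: -5760/719 ≈ -8.0111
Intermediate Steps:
m(k, b) = 6*k
Y = -720/719 (Y = 4/(-4 + 1/(6*(6 + 4*6))) = 4/(-4 + 1/(6*(6 + 24))) = 4/(-4 + 1/(6*30)) = 4/(-4 + 1/180) = 4/(-719/180) = 4*(-180/719) = -720/719 ≈ -1.0014)
A(B, R) = 8 (A(B, R) = -1*(-8) = 8)
A((5 - 3*(-3))*(-5), -24)*Y = 8*(-720/719) = -5760/719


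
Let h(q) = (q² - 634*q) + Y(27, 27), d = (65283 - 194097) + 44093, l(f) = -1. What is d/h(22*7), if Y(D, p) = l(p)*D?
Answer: 84721/73947 ≈ 1.1457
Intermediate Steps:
Y(D, p) = -D
d = -84721 (d = -128814 + 44093 = -84721)
h(q) = -27 + q² - 634*q (h(q) = (q² - 634*q) - 1*27 = (q² - 634*q) - 27 = -27 + q² - 634*q)
d/h(22*7) = -84721/(-27 + (22*7)² - 13948*7) = -84721/(-27 + 154² - 634*154) = -84721/(-27 + 23716 - 97636) = -84721/(-73947) = -84721*(-1/73947) = 84721/73947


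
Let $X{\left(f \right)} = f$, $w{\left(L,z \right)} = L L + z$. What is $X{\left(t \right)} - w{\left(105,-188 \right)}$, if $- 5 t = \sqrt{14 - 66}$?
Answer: $-10837 - \frac{2 i \sqrt{13}}{5} \approx -10837.0 - 1.4422 i$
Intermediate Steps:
$w{\left(L,z \right)} = z + L^{2}$ ($w{\left(L,z \right)} = L^{2} + z = z + L^{2}$)
$t = - \frac{2 i \sqrt{13}}{5}$ ($t = - \frac{\sqrt{14 - 66}}{5} = - \frac{\sqrt{-52}}{5} = - \frac{2 i \sqrt{13}}{5} \approx - 1.4422 i$)
$X{\left(t \right)} - w{\left(105,-188 \right)} = - \frac{2 i \sqrt{13}}{5} - \left(-188 + 105^{2}\right) = - \frac{2 i \sqrt{13}}{5} - \left(-188 + 11025\right) = - \frac{2 i \sqrt{13}}{5} - 10837 = -10837 - \frac{2 i \sqrt{13}}{5}$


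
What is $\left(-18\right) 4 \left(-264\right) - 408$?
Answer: $18600$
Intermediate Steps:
$\left(-18\right) 4 \left(-264\right) - 408 = \left(-72\right) \left(-264\right) - 408 = 19008 - 408 = 18600$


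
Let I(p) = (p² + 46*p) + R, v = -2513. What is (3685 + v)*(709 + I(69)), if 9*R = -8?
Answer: 91167536/9 ≈ 1.0130e+7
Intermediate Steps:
R = -8/9 (R = (⅑)*(-8) = -8/9 ≈ -0.88889)
I(p) = -8/9 + p² + 46*p (I(p) = (p² + 46*p) - 8/9 = -8/9 + p² + 46*p)
(3685 + v)*(709 + I(69)) = (3685 - 2513)*(709 + (-8/9 + 69² + 46*69)) = 1172*(709 + (-8/9 + 4761 + 3174)) = 1172*(709 + 71407/9) = 1172*(77788/9) = 91167536/9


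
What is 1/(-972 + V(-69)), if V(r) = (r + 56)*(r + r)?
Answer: 1/822 ≈ 0.0012165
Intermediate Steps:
V(r) = 2*r*(56 + r) (V(r) = (56 + r)*(2*r) = 2*r*(56 + r))
1/(-972 + V(-69)) = 1/(-972 + 2*(-69)*(56 - 69)) = 1/(-972 + 2*(-69)*(-13)) = 1/(-972 + 1794) = 1/822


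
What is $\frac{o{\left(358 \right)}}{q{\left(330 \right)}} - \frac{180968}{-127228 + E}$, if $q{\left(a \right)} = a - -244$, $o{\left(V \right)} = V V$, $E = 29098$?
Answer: $\frac{3170152238}{14081655} \approx 225.13$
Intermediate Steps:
$o{\left(V \right)} = V^{2}$
$q{\left(a \right)} = 244 + a$ ($q{\left(a \right)} = a + 244 = 244 + a$)
$\frac{o{\left(358 \right)}}{q{\left(330 \right)}} - \frac{180968}{-127228 + E} = \frac{358^{2}}{244 + 330} - \frac{180968}{-127228 + 29098} = \frac{128164}{574} - \frac{180968}{-98130} = 128164 \cdot \frac{1}{574} - - \frac{90484}{49065} = \frac{64082}{287} + \frac{90484}{49065} = \frac{3170152238}{14081655}$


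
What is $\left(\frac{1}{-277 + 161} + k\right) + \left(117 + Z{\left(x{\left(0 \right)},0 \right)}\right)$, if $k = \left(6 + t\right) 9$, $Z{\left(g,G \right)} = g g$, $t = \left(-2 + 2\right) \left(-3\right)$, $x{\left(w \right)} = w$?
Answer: $\frac{19835}{116} \approx 170.99$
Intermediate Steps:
$t = 0$ ($t = 0 \left(-3\right) = 0$)
$Z{\left(g,G \right)} = g^{2}$
$k = 54$ ($k = \left(6 + 0\right) 9 = 6 \cdot 9 = 54$)
$\left(\frac{1}{-277 + 161} + k\right) + \left(117 + Z{\left(x{\left(0 \right)},0 \right)}\right) = \left(\frac{1}{-277 + 161} + 54\right) + \left(117 + 0^{2}\right) = \left(\frac{1}{-116} + 54\right) + \left(117 + 0\right) = \left(- \frac{1}{116} + 54\right) + 117 = \frac{6263}{116} + 117 = \frac{19835}{116}$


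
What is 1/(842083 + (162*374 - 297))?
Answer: 1/902374 ≈ 1.1082e-6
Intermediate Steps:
1/(842083 + (162*374 - 297)) = 1/(842083 + (60588 - 297)) = 1/(842083 + 60291) = 1/902374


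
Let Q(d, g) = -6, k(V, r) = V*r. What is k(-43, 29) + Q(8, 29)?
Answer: -1253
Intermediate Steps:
k(-43, 29) + Q(8, 29) = -43*29 - 6 = -1247 - 6 = -1253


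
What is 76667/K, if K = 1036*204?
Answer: 76667/211344 ≈ 0.36276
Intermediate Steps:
K = 211344
76667/K = 76667/211344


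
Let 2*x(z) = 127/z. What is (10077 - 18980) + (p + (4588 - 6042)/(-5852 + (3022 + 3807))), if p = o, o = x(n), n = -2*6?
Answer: -208916519/23448 ≈ -8909.8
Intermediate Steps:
n = -12
x(z) = 127/(2*z) (x(z) = (127/z)/2 = 127/(2*z))
o = -127/24 (o = (127/2)/(-12) = (127/2)*(-1/12) = -127/24 ≈ -5.2917)
p = -127/24 ≈ -5.2917
(10077 - 18980) + (p + (4588 - 6042)/(-5852 + (3022 + 3807))) = (10077 - 18980) + (-127/24 + (4588 - 6042)/(-5852 + (3022 + 3807))) = -8903 + (-127/24 - 1454/(-5852 + 6829)) = -8903 + (-127/24 - 1454/977) = -8903 - 158975/23448 = -208916519/23448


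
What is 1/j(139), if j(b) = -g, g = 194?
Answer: -1/194 ≈ -0.0051546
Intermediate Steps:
j(b) = -194 (j(b) = -1*194 = -194)
1/j(139) = 1/(-194) = -1/194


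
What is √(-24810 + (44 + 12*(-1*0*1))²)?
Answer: I*√22874 ≈ 151.24*I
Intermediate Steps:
√(-24810 + (44 + 12*(-1*0*1))²) = √(-24810 + (44 + 12*(0*1))²) = √(-24810 + (44 + 12*0)²) = √(-24810 + (44 + 0)²) = √(-24810 + 44²) = √(-24810 + 1936) = √(-22874) = I*√22874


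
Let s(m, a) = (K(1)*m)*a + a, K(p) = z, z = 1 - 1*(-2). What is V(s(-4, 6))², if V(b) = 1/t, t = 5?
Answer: 1/25 ≈ 0.040000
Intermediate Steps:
z = 3 (z = 1 + 2 = 3)
K(p) = 3
s(m, a) = a + 3*a*m (s(m, a) = (3*m)*a + a = 3*a*m + a = a + 3*a*m)
V(b) = ⅕ (V(b) = 1/5 = ⅕)
V(s(-4, 6))² = (⅕)² = 1/25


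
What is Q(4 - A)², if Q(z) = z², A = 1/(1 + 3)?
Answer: 50625/256 ≈ 197.75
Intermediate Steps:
A = ¼ (A = 1/4 = ¼ ≈ 0.25000)
Q(4 - A)² = ((4 - 1*¼)²)² = ((4 - ¼)²)² = ((15/4)²)² = (225/16)² = 50625/256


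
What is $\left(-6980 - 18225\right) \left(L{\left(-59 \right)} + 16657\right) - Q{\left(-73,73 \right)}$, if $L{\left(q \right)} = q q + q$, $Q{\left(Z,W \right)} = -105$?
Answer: $-506091090$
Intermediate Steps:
$L{\left(q \right)} = q + q^{2}$ ($L{\left(q \right)} = q^{2} + q = q + q^{2}$)
$\left(-6980 - 18225\right) \left(L{\left(-59 \right)} + 16657\right) - Q{\left(-73,73 \right)} = \left(-6980 - 18225\right) \left(- 59 \left(1 - 59\right) + 16657\right) - -105 = - 25205 \left(\left(-59\right) \left(-58\right) + 16657\right) + 105 = - 25205 \left(3422 + 16657\right) + 105 = \left(-25205\right) 20079 + 105 = -506091195 + 105 = -506091090$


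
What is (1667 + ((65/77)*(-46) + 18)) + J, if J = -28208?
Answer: -2045261/77 ≈ -26562.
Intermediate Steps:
(1667 + ((65/77)*(-46) + 18)) + J = (1667 + ((65/77)*(-46) + 18)) - 28208 = (1667 + (-2990/77 + 18)) - 28208 = (1667 - 1604/77) - 28208 = 126755/77 - 28208 = -2045261/77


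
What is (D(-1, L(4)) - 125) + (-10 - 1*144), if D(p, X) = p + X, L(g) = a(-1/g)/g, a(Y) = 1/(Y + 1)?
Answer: -839/3 ≈ -279.67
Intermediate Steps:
a(Y) = 1/(1 + Y)
L(g) = 1/(g*(1 - 1/g)) (L(g) = 1/((1 - 1/g)*g) = 1/(g*(1 - 1/g)))
D(p, X) = X + p
(D(-1, L(4)) - 125) + (-10 - 1*144) = ((1/(-1 + 4) - 1) - 125) + (-10 - 1*144) = ((1/3 - 1) - 125) + (-10 - 144) = ((⅓ - 1) - 125) - 154 = (-⅔ - 125) - 154 = -377/3 - 154 = -839/3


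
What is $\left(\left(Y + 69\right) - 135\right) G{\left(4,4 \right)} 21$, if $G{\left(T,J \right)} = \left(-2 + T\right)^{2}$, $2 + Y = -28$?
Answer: $-8064$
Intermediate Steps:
$Y = -30$ ($Y = -2 - 28 = -30$)
$\left(\left(Y + 69\right) - 135\right) G{\left(4,4 \right)} 21 = \left(\left(-30 + 69\right) - 135\right) \left(-2 + 4\right)^{2} \cdot 21 = \left(39 - 135\right) 2^{2} \cdot 21 = - 96 \cdot 4 \cdot 21 = \left(-96\right) 84 = -8064$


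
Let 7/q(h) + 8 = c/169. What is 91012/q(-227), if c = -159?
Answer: -137519132/1183 ≈ -1.1625e+5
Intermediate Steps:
q(h) = -1183/1511 (q(h) = 7/(-8 - 159/169) = 7/(-1511/169) = 7*(-169/1511) = -1183/1511)
91012/q(-227) = 91012/(-1183/1511) = 91012*(-1511/1183) = -137519132/1183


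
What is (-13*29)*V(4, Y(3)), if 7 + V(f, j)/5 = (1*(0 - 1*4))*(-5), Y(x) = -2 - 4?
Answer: -24505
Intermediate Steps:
Y(x) = -6
V(f, j) = 65 (V(f, j) = -35 + 5*((1*(0 - 1*4))*(-5)) = -35 + 5*((1*(0 - 4))*(-5)) = -35 + 5*((1*(-4))*(-5)) = -35 + 5*(-4*(-5)) = -35 + 5*20 = -35 + 100 = 65)
(-13*29)*V(4, Y(3)) = -13*29*65 = -377*65 = -24505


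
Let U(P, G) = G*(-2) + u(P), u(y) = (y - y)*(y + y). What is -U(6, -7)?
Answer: -14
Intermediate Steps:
u(y) = 0 (u(y) = 0*(2*y) = 0)
U(P, G) = -2*G (U(P, G) = G*(-2) + 0 = -2*G + 0 = -2*G)
-U(6, -7) = -(-2)*(-7) = -1*14 = -14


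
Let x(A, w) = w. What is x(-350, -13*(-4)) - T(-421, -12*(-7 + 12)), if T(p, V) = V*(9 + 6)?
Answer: 952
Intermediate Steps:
T(p, V) = 15*V (T(p, V) = V*15 = 15*V)
x(-350, -13*(-4)) - T(-421, -12*(-7 + 12)) = -13*(-4) - 15*(-12*(-7 + 12)) = 52 - 15*(-12*5) = 52 - 15*(-60) = 52 - 1*(-900) = 52 + 900 = 952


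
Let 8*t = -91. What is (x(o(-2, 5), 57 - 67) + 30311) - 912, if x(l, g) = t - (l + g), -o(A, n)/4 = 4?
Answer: 235309/8 ≈ 29414.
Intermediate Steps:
t = -91/8 (t = (1/8)*(-91) = -91/8 ≈ -11.375)
o(A, n) = -16 (o(A, n) = -4*4 = -16)
x(l, g) = -91/8 - g - l (x(l, g) = -91/8 - (l + g) = -91/8 - (g + l) = -91/8 + (-g - l) = -91/8 - g - l)
(x(o(-2, 5), 57 - 67) + 30311) - 912 = ((-91/8 - (57 - 67) - 1*(-16)) + 30311) - 912 = ((-91/8 - 1*(-10) + 16) + 30311) - 912 = ((-91/8 + 10 + 16) + 30311) - 912 = (117/8 + 30311) - 912 = 242605/8 - 912 = 235309/8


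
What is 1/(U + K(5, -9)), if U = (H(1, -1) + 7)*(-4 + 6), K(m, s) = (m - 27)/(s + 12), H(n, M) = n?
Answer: 3/26 ≈ 0.11538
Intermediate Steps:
K(m, s) = (-27 + m)/(12 + s)
U = 16 (U = (1 + 7)*(-4 + 6) = 8*2 = 16)
1/(U + K(5, -9)) = 1/(16 + (-27 + 5)/(12 - 9)) = 1/(16 - 22/3) = 1/(26/3) = 3/26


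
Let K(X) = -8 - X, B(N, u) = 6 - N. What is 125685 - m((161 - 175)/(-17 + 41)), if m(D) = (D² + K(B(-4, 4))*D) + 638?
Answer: 18005207/144 ≈ 1.2504e+5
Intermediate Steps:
m(D) = 638 + D² - 18*D (m(D) = (D² + (-8 - (6 - 1*(-4)))*D) + 638 = (D² + (-8 - (6 + 4))*D) + 638 = (D² + (-8 - 1*10)*D) + 638 = (D² + (-8 - 10)*D) + 638 = (D² - 18*D) + 638 = 638 + D² - 18*D)
125685 - m((161 - 175)/(-17 + 41)) = 125685 - (638 + ((161 - 175)/(-17 + 41))² - 18*(161 - 175)/(-17 + 41)) = 125685 - (638 + (-14/24)² - (-252)/24) = 125685 - (638 + (-14*1/24)² - (-252)/24) = 125685 - (638 + (-7/12)² - 18*(-7/12)) = 125685 - (638 + 49/144 + 21/2) = 125685 - 1*93433/144 = 125685 - 93433/144 = 18005207/144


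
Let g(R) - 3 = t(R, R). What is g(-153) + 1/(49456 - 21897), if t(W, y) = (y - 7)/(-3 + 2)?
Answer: 4492118/27559 ≈ 163.00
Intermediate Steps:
t(W, y) = 7 - y (t(W, y) = (-7 + y)/(-1) = (-7 + y)*(-1) = 7 - y)
g(R) = 10 - R (g(R) = 3 + (7 - R) = 10 - R)
g(-153) + 1/(49456 - 21897) = (10 - 1*(-153)) + 1/(49456 - 21897) = (10 + 153) + 1/27559 = 163 + 1/27559 = 4492118/27559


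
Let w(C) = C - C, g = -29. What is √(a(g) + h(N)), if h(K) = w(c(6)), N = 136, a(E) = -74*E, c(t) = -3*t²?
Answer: √2146 ≈ 46.325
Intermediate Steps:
w(C) = 0
h(K) = 0
√(a(g) + h(N)) = √(-74*(-29) + 0) = √(2146 + 0) = √2146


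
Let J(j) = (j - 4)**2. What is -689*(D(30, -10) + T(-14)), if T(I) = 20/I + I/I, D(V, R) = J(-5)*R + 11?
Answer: 3855644/7 ≈ 5.5081e+5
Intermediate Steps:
J(j) = (-4 + j)**2
D(V, R) = 11 + 81*R (D(V, R) = (-4 - 5)**2*R + 11 = (-9)**2*R + 11 = 81*R + 11 = 11 + 81*R)
T(I) = 1 + 20/I (T(I) = 20/I + 1 = 1 + 20/I)
-689*(D(30, -10) + T(-14)) = -689*((11 + 81*(-10)) + (20 - 14)/(-14)) = -689*((11 - 810) - 1/14*6) = -689*(-799 - 3/7) = -689*(-5596/7) = 3855644/7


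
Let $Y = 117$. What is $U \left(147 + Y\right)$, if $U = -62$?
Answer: $-16368$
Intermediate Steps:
$U \left(147 + Y\right) = - 62 \left(147 + 117\right) = \left(-62\right) 264 = -16368$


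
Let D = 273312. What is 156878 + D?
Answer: 430190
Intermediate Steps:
156878 + D = 156878 + 273312 = 430190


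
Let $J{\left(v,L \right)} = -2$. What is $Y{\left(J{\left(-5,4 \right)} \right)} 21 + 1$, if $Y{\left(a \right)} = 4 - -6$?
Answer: $211$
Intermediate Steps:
$Y{\left(a \right)} = 10$ ($Y{\left(a \right)} = 4 + 6 = 10$)
$Y{\left(J{\left(-5,4 \right)} \right)} 21 + 1 = 10 \cdot 21 + 1 = 210 + 1 = 211$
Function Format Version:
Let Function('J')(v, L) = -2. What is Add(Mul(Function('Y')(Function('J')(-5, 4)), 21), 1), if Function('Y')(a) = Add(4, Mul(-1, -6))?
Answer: 211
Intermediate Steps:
Function('Y')(a) = 10 (Function('Y')(a) = Add(4, 6) = 10)
Add(Mul(Function('Y')(Function('J')(-5, 4)), 21), 1) = Add(Mul(10, 21), 1) = Add(210, 1) = 211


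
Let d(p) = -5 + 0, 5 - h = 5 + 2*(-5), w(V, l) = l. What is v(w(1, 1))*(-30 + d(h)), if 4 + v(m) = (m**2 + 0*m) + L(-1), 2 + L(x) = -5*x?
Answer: 0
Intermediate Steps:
L(x) = -2 - 5*x
h = 10 (h = 5 - (5 + 2*(-5)) = 5 - (5 - 10) = 5 - 1*(-5) = 5 + 5 = 10)
d(p) = -5
v(m) = -1 + m**2 (v(m) = -4 + ((m**2 + 0*m) + (-2 - 5*(-1))) = -4 + ((m**2 + 0) + (-2 + 5)) = -4 + (m**2 + 3) = -4 + (3 + m**2) = -1 + m**2)
v(w(1, 1))*(-30 + d(h)) = (-1 + 1**2)*(-30 - 5) = (-1 + 1)*(-35) = 0*(-35) = 0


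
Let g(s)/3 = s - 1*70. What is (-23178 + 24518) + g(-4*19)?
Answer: 902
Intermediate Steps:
g(s) = -210 + 3*s (g(s) = 3*(s - 1*70) = 3*(s - 70) = 3*(-70 + s) = -210 + 3*s)
(-23178 + 24518) + g(-4*19) = (-23178 + 24518) + (-210 + 3*(-4*19)) = 1340 + (-210 + 3*(-76)) = 1340 + (-210 - 228) = 1340 - 438 = 902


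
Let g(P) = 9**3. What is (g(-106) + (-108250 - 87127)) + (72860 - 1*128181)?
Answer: -249969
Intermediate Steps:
g(P) = 729
(g(-106) + (-108250 - 87127)) + (72860 - 1*128181) = (729 + (-108250 - 87127)) + (72860 - 1*128181) = (729 - 195377) + (72860 - 128181) = -194648 - 55321 = -249969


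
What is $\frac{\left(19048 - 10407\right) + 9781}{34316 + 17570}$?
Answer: $\frac{9211}{25943} \approx 0.35505$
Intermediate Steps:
$\frac{\left(19048 - 10407\right) + 9781}{34316 + 17570} = \frac{\left(19048 - 10407\right) + 9781}{51886} = \left(8641 + 9781\right) \frac{1}{51886} = 18422 \cdot \frac{1}{51886} = \frac{9211}{25943}$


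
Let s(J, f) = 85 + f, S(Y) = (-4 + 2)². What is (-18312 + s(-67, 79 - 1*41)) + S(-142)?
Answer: -18185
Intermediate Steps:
S(Y) = 4 (S(Y) = (-2)² = 4)
(-18312 + s(-67, 79 - 1*41)) + S(-142) = (-18312 + (85 + (79 - 1*41))) + 4 = (-18312 + (85 + (79 - 41))) + 4 = (-18312 + (85 + 38)) + 4 = (-18312 + 123) + 4 = -18189 + 4 = -18185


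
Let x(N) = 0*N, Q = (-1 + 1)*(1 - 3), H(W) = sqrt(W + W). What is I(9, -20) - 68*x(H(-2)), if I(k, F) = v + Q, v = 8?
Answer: 8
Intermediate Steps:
H(W) = sqrt(2)*sqrt(W) (H(W) = sqrt(2*W) = sqrt(2)*sqrt(W))
Q = 0 (Q = 0*(-2) = 0)
I(k, F) = 8 (I(k, F) = 8 + 0 = 8)
x(N) = 0
I(9, -20) - 68*x(H(-2)) = 8 - 68*0 = 8 + 0 = 8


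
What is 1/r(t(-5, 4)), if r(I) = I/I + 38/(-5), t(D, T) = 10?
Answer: -5/33 ≈ -0.15152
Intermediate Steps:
r(I) = -33/5 (r(I) = 1 + 38*(-⅕) = 1 - 38/5 = -33/5)
1/r(t(-5, 4)) = 1/(-33/5) = -5/33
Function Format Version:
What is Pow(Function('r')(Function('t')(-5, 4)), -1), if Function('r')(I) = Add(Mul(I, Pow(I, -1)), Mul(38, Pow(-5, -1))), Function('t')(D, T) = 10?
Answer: Rational(-5, 33) ≈ -0.15152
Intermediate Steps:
Function('r')(I) = Rational(-33, 5) (Function('r')(I) = Add(1, Mul(38, Rational(-1, 5))) = Add(1, Rational(-38, 5)) = Rational(-33, 5))
Pow(Function('r')(Function('t')(-5, 4)), -1) = Pow(Rational(-33, 5), -1) = Rational(-5, 33)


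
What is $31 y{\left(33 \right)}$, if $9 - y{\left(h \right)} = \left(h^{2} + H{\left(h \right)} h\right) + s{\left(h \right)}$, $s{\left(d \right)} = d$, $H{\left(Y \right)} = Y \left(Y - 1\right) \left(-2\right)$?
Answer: $2126073$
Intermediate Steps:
$H{\left(Y \right)} = - 2 Y \left(-1 + Y\right)$ ($H{\left(Y \right)} = Y \left(-1 + Y\right) \left(-2\right) = - 2 Y \left(-1 + Y\right)$)
$y{\left(h \right)} = 9 - h - h^{2} - 2 h^{2} \left(1 - h\right)$ ($y{\left(h \right)} = 9 - \left(\left(h^{2} + 2 h \left(1 - h\right) h\right) + h\right) = 9 - \left(\left(h^{2} + 2 h^{2} \left(1 - h\right)\right) + h\right) = 9 - \left(h + h^{2} + 2 h^{2} \left(1 - h\right)\right) = 9 - h - h^{2} - 2 h^{2} \left(1 - h\right)$)
$31 y{\left(33 \right)} = 31 \left(9 - 33 - 3 \cdot 33^{2} + 2 \cdot 33^{3}\right) = 31 \left(9 - 33 - 3267 + 2 \cdot 35937\right) = 31 \left(9 - 33 - 3267 + 71874\right) = 31 \cdot 68583 = 2126073$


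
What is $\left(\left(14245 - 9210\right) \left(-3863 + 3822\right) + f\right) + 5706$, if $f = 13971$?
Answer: $-186758$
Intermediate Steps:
$\left(\left(14245 - 9210\right) \left(-3863 + 3822\right) + f\right) + 5706 = \left(\left(14245 - 9210\right) \left(-3863 + 3822\right) + 13971\right) + 5706 = \left(5035 \left(-41\right) + 13971\right) + 5706 = \left(-206435 + 13971\right) + 5706 = -192464 + 5706 = -186758$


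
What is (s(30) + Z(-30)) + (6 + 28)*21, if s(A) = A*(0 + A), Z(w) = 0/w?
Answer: 1614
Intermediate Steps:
Z(w) = 0
s(A) = A² (s(A) = A*A = A²)
(s(30) + Z(-30)) + (6 + 28)*21 = (30² + 0) + (6 + 28)*21 = (900 + 0) + 34*21 = 900 + 714 = 1614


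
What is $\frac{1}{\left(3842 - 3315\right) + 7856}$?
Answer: $\frac{1}{8383} \approx 0.00011929$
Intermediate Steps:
$\frac{1}{\left(3842 - 3315\right) + 7856} = \frac{1}{527 + 7856} = \frac{1}{8383}$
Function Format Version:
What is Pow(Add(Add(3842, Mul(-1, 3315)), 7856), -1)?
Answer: Rational(1, 8383) ≈ 0.00011929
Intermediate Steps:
Pow(Add(Add(3842, Mul(-1, 3315)), 7856), -1) = Pow(Add(Add(3842, -3315), 7856), -1) = Pow(Add(527, 7856), -1) = Pow(8383, -1) = Rational(1, 8383)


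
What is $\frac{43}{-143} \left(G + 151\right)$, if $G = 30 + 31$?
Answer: $- \frac{9116}{143} \approx -63.748$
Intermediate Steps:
$G = 61$
$\frac{43}{-143} \left(G + 151\right) = \frac{43}{-143} \left(61 + 151\right) = 43 \left(- \frac{1}{143}\right) 212 = \left(- \frac{43}{143}\right) 212 = - \frac{9116}{143}$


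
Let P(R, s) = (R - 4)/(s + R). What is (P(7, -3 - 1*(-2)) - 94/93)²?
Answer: 9025/34596 ≈ 0.26087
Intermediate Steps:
P(R, s) = (-4 + R)/(R + s)
(P(7, -3 - 1*(-2)) - 94/93)² = ((-4 + 7)/(7 + (-3 - 1*(-2))) - 94/93)² = (3/(7 + (-3 + 2)) - 94*1/93)² = (3/(7 - 1) - 94/93)² = (3/6 - 94/93)² = ((⅙)*3 - 94/93)² = (½ - 94/93)² = (-95/186)² = 9025/34596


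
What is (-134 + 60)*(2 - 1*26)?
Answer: 1776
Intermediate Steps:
(-134 + 60)*(2 - 1*26) = -74*(2 - 26) = -74*(-24) = 1776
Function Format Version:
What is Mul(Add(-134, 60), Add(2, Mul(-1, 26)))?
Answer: 1776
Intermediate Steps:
Mul(Add(-134, 60), Add(2, Mul(-1, 26))) = Mul(-74, Add(2, -26)) = Mul(-74, -24) = 1776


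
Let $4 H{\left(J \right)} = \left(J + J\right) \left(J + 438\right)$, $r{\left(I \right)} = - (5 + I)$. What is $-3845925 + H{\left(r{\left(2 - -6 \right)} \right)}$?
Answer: $- \frac{7697375}{2} \approx -3.8487 \cdot 10^{6}$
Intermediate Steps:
$r{\left(I \right)} = -5 - I$
$H{\left(J \right)} = \frac{J \left(438 + J\right)}{2}$ ($H{\left(J \right)} = \frac{\left(J + J\right) \left(J + 438\right)}{4} = \frac{2 J \left(438 + J\right)}{4} = \frac{J \left(438 + J\right)}{2}$)
$-3845925 + H{\left(r{\left(2 - -6 \right)} \right)} = -3845925 + \frac{\left(-5 - \left(2 - -6\right)\right) \left(438 - \left(7 + 6\right)\right)}{2} = -3845925 + \frac{\left(-5 - \left(2 + 6\right)\right) \left(438 - 13\right)}{2} = -3845925 + \frac{\left(-5 - 8\right) \left(438 - 13\right)}{2} = -3845925 + \frac{1}{2} \left(-13\right) \left(438 - 13\right) = -3845925 + \frac{1}{2} \left(-13\right) 425 = -3845925 - \frac{5525}{2} = - \frac{7697375}{2}$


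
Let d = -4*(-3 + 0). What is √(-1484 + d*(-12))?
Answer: 2*I*√407 ≈ 40.349*I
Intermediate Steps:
d = 12 (d = -4*(-3) = 12)
√(-1484 + d*(-12)) = √(-1484 + 12*(-12)) = √(-1484 - 144) = √(-1628) = 2*I*√407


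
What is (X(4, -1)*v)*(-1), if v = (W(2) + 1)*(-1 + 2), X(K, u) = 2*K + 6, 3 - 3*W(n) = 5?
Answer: -14/3 ≈ -4.6667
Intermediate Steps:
W(n) = -2/3 (W(n) = 1 - 1/3*5 = 1 - 5/3 = -2/3)
X(K, u) = 6 + 2*K
v = 1/3 (v = (-2/3 + 1)*(-1 + 2) = (1/3)*1 = 1/3 ≈ 0.33333)
(X(4, -1)*v)*(-1) = ((6 + 2*4)*(1/3))*(-1) = ((6 + 8)*(1/3))*(-1) = (14*(1/3))*(-1) = (14/3)*(-1) = -14/3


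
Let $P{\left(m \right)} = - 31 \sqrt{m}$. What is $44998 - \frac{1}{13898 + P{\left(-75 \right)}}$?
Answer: $\frac{8694805088144}{193226479} - \frac{155 i \sqrt{3}}{193226479} \approx 44998.0 - 1.3894 \cdot 10^{-6} i$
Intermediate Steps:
$44998 - \frac{1}{13898 + P{\left(-75 \right)}} = 44998 - \frac{1}{13898 - 31 \sqrt{-75}} = 44998 - \frac{1}{13898 - 31 \cdot 5 i \sqrt{3}} = 44998 - \frac{1}{13898 - 155 i \sqrt{3}}$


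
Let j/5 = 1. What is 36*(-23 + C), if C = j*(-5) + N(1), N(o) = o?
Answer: -1692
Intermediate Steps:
j = 5 (j = 5*1 = 5)
C = -24 (C = 5*(-5) + 1 = -25 + 1 = -24)
36*(-23 + C) = 36*(-23 - 24) = 36*(-47) = -1692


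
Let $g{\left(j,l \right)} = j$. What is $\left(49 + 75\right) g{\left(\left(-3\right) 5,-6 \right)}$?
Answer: $-1860$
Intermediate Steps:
$\left(49 + 75\right) g{\left(\left(-3\right) 5,-6 \right)} = \left(49 + 75\right) \left(\left(-3\right) 5\right) = 124 \left(-15\right) = -1860$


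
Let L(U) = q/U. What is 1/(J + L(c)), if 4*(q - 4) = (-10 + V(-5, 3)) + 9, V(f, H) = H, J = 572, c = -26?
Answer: 52/29735 ≈ 0.0017488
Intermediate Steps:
q = 9/2 (q = 4 + ((-10 + 3) + 9)/4 = 4 + (-7 + 9)/4 = 4 + (¼)*2 = 4 + ½ = 9/2 ≈ 4.5000)
L(U) = 9/(2*U)
1/(J + L(c)) = 1/(572 + (9/2)/(-26)) = 1/(572 + (9/2)*(-1/26)) = 1/(572 - 9/52) = 1/(29735/52) = 52/29735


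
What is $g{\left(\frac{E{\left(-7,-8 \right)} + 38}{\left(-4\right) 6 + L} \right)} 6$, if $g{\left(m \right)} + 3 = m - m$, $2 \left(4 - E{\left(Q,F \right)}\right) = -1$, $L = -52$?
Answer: $-18$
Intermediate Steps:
$E{\left(Q,F \right)} = \frac{9}{2}$ ($E{\left(Q,F \right)} = 4 - - \frac{1}{2} = 4 + \frac{1}{2} = \frac{9}{2}$)
$g{\left(m \right)} = -3$ ($g{\left(m \right)} = -3 + \left(m - m\right) = -3 + 0 = -3$)
$g{\left(\frac{E{\left(-7,-8 \right)} + 38}{\left(-4\right) 6 + L} \right)} 6 = \left(-3\right) 6 = -18$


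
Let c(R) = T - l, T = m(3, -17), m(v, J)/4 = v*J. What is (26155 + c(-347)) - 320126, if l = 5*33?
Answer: -294340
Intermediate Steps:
l = 165
m(v, J) = 4*J*v (m(v, J) = 4*(v*J) = 4*(J*v) = 4*J*v)
T = -204 (T = 4*(-17)*3 = -204)
c(R) = -369 (c(R) = -204 - 1*165 = -204 - 165 = -369)
(26155 + c(-347)) - 320126 = (26155 - 369) - 320126 = 25786 - 320126 = -294340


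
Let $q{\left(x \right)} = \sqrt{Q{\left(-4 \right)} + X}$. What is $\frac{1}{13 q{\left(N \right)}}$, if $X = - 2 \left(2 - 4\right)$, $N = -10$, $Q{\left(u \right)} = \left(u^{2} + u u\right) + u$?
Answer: $\frac{\sqrt{2}}{104} \approx 0.013598$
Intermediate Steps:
$Q{\left(u \right)} = u + 2 u^{2}$ ($Q{\left(u \right)} = \left(u^{2} + u^{2}\right) + u = 2 u^{2} + u = u + 2 u^{2}$)
$X = 4$ ($X = \left(-2\right) \left(-2\right) = 4$)
$q{\left(x \right)} = 4 \sqrt{2}$ ($q{\left(x \right)} = \sqrt{- 4 \left(1 + 2 \left(-4\right)\right) + 4} = \sqrt{- 4 \left(1 - 8\right) + 4} = \sqrt{\left(-4\right) \left(-7\right) + 4} = \sqrt{28 + 4} = \sqrt{32} = 4 \sqrt{2}$)
$\frac{1}{13 q{\left(N \right)}} = \frac{1}{13 \cdot 4 \sqrt{2}} = \frac{1}{52 \sqrt{2}} = \frac{\sqrt{2}}{104}$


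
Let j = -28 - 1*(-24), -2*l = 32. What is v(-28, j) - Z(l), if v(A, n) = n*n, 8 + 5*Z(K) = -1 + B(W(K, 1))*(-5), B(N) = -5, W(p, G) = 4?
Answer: 64/5 ≈ 12.800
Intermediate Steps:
l = -16 (l = -½*32 = -16)
Z(K) = 16/5 (Z(K) = -8/5 + (-1 - 5*(-5))/5 = -8/5 + (-1 + 25)/5 = -8/5 + (⅕)*24 = -8/5 + 24/5 = 16/5)
j = -4 (j = -28 + 24 = -4)
v(A, n) = n²
v(-28, j) - Z(l) = (-4)² - 1*16/5 = 16 - 16/5 = 64/5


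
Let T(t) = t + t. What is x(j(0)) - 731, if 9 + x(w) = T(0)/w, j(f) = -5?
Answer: -740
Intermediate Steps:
T(t) = 2*t
x(w) = -9 (x(w) = -9 + (2*0)/w = -9 + 0/w = -9 + 0 = -9)
x(j(0)) - 731 = -9 - 731 = -740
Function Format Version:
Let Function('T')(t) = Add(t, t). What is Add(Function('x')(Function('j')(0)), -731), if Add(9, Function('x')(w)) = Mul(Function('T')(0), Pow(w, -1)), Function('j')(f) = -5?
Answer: -740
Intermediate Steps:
Function('T')(t) = Mul(2, t)
Function('x')(w) = -9 (Function('x')(w) = Add(-9, Mul(Mul(2, 0), Pow(w, -1))) = Add(-9, Mul(0, Pow(w, -1))) = Add(-9, 0) = -9)
Add(Function('x')(Function('j')(0)), -731) = Add(-9, -731) = -740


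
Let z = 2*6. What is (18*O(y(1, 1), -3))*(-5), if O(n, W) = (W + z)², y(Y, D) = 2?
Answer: -7290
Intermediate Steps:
z = 12
O(n, W) = (12 + W)² (O(n, W) = (W + 12)² = (12 + W)²)
(18*O(y(1, 1), -3))*(-5) = (18*(12 - 3)²)*(-5) = (18*9²)*(-5) = (18*81)*(-5) = 1458*(-5) = -7290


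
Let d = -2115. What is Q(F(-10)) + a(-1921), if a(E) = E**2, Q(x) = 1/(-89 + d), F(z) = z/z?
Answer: 8133291163/2204 ≈ 3.6902e+6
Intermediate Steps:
F(z) = 1
Q(x) = -1/2204 (Q(x) = 1/(-89 - 2115) = 1/(-2204) = -1/2204)
Q(F(-10)) + a(-1921) = -1/2204 + (-1921)**2 = -1/2204 + 3690241 = 8133291163/2204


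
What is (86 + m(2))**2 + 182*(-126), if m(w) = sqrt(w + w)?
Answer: -15188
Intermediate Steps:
m(w) = sqrt(2)*sqrt(w) (m(w) = sqrt(2*w) = sqrt(2)*sqrt(w))
(86 + m(2))**2 + 182*(-126) = (86 + sqrt(2)*sqrt(2))**2 + 182*(-126) = (86 + 2)**2 - 22932 = 88**2 - 22932 = 7744 - 22932 = -15188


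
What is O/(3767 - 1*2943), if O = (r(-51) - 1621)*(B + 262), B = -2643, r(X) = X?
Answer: 497629/103 ≈ 4831.4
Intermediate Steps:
O = 3981032 (O = (-51 - 1621)*(-2643 + 262) = -1672*(-2381) = 3981032)
O/(3767 - 1*2943) = 3981032/(3767 - 1*2943) = 3981032/(3767 - 2943) = 3981032/824 = 3981032*(1/824) = 497629/103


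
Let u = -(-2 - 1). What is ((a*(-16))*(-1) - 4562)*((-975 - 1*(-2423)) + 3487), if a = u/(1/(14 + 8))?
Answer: -17302110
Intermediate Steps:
u = 3 (u = -1*(-3) = 3)
a = 66 (a = 3/(1/(14 + 8)) = 3/(1/22) = 3*22 = 66)
((a*(-16))*(-1) - 4562)*((-975 - 1*(-2423)) + 3487) = ((66*(-16))*(-1) - 4562)*((-975 - 1*(-2423)) + 3487) = (-1056*(-1) - 4562)*((-975 + 2423) + 3487) = (1056 - 4562)*(1448 + 3487) = -3506*4935 = -17302110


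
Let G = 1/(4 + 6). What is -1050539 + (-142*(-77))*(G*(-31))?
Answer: -5422172/5 ≈ -1.0844e+6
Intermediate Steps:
G = ⅒ (G = 1/10 = ⅒ ≈ 0.10000)
-1050539 + (-142*(-77))*(G*(-31)) = -1050539 + (-142*(-77))*((⅒)*(-31)) = -1050539 + 10934*(-31/10) = -1050539 - 169477/5 = -5422172/5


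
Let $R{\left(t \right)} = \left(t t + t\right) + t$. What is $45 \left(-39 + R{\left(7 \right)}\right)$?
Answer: $1080$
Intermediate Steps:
$R{\left(t \right)} = t^{2} + 2 t$ ($R{\left(t \right)} = \left(t^{2} + t\right) + t = \left(t + t^{2}\right) + t = t^{2} + 2 t$)
$45 \left(-39 + R{\left(7 \right)}\right) = 45 \left(-39 + 7 \left(2 + 7\right)\right) = 45 \left(-39 + 7 \cdot 9\right) = 45 \left(-39 + 63\right) = 45 \cdot 24 = 1080$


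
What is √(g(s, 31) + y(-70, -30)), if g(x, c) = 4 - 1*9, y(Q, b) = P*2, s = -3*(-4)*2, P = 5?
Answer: √5 ≈ 2.2361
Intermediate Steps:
s = 24 (s = 12*2 = 24)
y(Q, b) = 10 (y(Q, b) = 5*2 = 10)
g(x, c) = -5 (g(x, c) = 4 - 9 = -5)
√(g(s, 31) + y(-70, -30)) = √(-5 + 10) = √5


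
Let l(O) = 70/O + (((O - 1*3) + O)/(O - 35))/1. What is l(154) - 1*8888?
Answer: -11630442/1309 ≈ -8885.0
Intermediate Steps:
l(O) = 70/O + (-3 + 2*O)/(-35 + O) (l(O) = 70/O + (((O - 3) + O)/(-35 + O))*1 = 70/O + (((-3 + O) + O)/(-35 + O))*1 = 70/O + ((-3 + 2*O)/(-35 + O))*1 = 70/O + (-3 + 2*O)/(-35 + O))
l(154) - 1*8888 = (-2450 + 2*154² + 67*154)/(154*(-35 + 154)) - 1*8888 = (1/154)*(-2450 + 2*23716 + 10318)/119 - 8888 = (1/154)*(1/119)*(-2450 + 47432 + 10318) - 8888 = (1/154)*(1/119)*55300 - 8888 = 3950/1309 - 8888 = -11630442/1309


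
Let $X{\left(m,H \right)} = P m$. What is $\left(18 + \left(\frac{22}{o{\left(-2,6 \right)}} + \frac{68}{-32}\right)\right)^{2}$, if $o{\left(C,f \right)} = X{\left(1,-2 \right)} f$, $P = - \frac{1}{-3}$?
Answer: $\frac{46225}{64} \approx 722.27$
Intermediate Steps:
$P = \frac{1}{3}$ ($P = \left(-1\right) \left(- \frac{1}{3}\right) = \frac{1}{3} \approx 0.33333$)
$X{\left(m,H \right)} = \frac{m}{3}$
$o{\left(C,f \right)} = \frac{f}{3}$ ($o{\left(C,f \right)} = \frac{1}{3} \cdot 1 f = \frac{f}{3}$)
$\left(18 + \left(\frac{22}{o{\left(-2,6 \right)}} + \frac{68}{-32}\right)\right)^{2} = \left(18 + \left(\frac{22}{\frac{1}{3} \cdot 6} + \frac{68}{-32}\right)\right)^{2} = \left(18 + \left(\frac{22}{2} + 68 \left(- \frac{1}{32}\right)\right)\right)^{2} = \left(18 + \left(22 \cdot \frac{1}{2} - \frac{17}{8}\right)\right)^{2} = \left(18 + \left(11 - \frac{17}{8}\right)\right)^{2} = \left(18 + \frac{71}{8}\right)^{2} = \left(\frac{215}{8}\right)^{2} = \frac{46225}{64}$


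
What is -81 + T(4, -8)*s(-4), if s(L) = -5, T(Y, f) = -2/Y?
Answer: -157/2 ≈ -78.500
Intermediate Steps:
-81 + T(4, -8)*s(-4) = -81 - 2/4*(-5) = -81 - 2*1/4*(-5) = -81 - 1/2*(-5) = -81 + 5/2 = -157/2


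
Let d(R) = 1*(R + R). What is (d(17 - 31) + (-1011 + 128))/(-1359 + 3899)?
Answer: -911/2540 ≈ -0.35866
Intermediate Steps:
d(R) = 2*R (d(R) = 1*(2*R) = 2*R)
(d(17 - 31) + (-1011 + 128))/(-1359 + 3899) = (2*(17 - 31) + (-1011 + 128))/(-1359 + 3899) = (2*(-14) - 883)/2540 = (-28 - 883)*(1/2540) = -911*1/2540 = -911/2540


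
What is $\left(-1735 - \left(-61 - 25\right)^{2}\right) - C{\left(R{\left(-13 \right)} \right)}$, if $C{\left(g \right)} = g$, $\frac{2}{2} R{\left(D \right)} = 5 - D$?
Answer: $-9149$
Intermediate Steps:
$R{\left(D \right)} = 5 - D$
$\left(-1735 - \left(-61 - 25\right)^{2}\right) - C{\left(R{\left(-13 \right)} \right)} = \left(-1735 - \left(-61 - 25\right)^{2}\right) - \left(5 - -13\right) = \left(-1735 - \left(-86\right)^{2}\right) - \left(5 + 13\right) = \left(-1735 - 7396\right) - 18 = -9131 - 18 = -9149$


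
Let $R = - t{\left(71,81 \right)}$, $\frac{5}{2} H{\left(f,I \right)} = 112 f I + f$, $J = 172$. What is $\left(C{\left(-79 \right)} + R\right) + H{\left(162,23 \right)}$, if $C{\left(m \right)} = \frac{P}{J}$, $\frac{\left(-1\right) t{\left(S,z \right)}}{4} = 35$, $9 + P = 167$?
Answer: $\frac{71866123}{430} \approx 1.6713 \cdot 10^{5}$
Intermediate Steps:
$P = 158$ ($P = -9 + 167 = 158$)
$t{\left(S,z \right)} = -140$ ($t{\left(S,z \right)} = \left(-4\right) 35 = -140$)
$H{\left(f,I \right)} = \frac{2 f}{5} + \frac{224 I f}{5}$ ($H{\left(f,I \right)} = \frac{2 \left(112 f I + f\right)}{5} = \frac{2 \left(112 I f + f\right)}{5} = \frac{2 \left(f + 112 I f\right)}{5} = \frac{2 f}{5} + \frac{224 I f}{5}$)
$C{\left(m \right)} = \frac{79}{86}$ ($C{\left(m \right)} = \frac{158}{172} = 158 \cdot \frac{1}{172} = \frac{79}{86}$)
$R = 140$ ($R = \left(-1\right) \left(-140\right) = 140$)
$\left(C{\left(-79 \right)} + R\right) + H{\left(162,23 \right)} = \left(\frac{79}{86} + 140\right) + \frac{2}{5} \cdot 162 \left(1 + 112 \cdot 23\right) = \frac{12119}{86} + \frac{2}{5} \cdot 162 \left(1 + 2576\right) = \frac{12119}{86} + \frac{2}{5} \cdot 162 \cdot 2577 = \frac{12119}{86} + \frac{834948}{5} = \frac{71866123}{430}$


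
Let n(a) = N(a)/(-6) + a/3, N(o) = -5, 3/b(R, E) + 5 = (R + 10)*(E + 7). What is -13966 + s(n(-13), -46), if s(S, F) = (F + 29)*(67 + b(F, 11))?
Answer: -9863514/653 ≈ -15105.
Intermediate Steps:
b(R, E) = 3/(-5 + (7 + E)*(10 + R)) (b(R, E) = 3/(-5 + (R + 10)*(E + 7)) = 3/(-5 + (10 + R)*(7 + E)) = 3/(-5 + (7 + E)*(10 + R)))
n(a) = ⅚ + a/3 (n(a) = -5/(-6) + a/3 = -5*(-⅙) + a*(⅓) = ⅚ + a/3)
s(S, F) = (29 + F)*(67 + 3/(175 + 18*F)) (s(S, F) = (F + 29)*(67 + 3/(65 + 7*F + 10*11 + 11*F)) = (29 + F)*(67 + 3/(65 + 7*F + 110 + 11*F)) = (29 + F)*(67 + 3/(175 + 18*F)))
-13966 + s(n(-13), -46) = -13966 + 2*(170056 + 603*(-46)² + 23351*(-46))/(175 + 18*(-46)) = -13966 + 2*(170056 + 603*2116 - 1074146)/(175 - 828) = -13966 + 2*(170056 + 1275948 - 1074146)/(-653) = -13966 + 2*(-1/653)*371858 = -13966 - 743716/653 = -9863514/653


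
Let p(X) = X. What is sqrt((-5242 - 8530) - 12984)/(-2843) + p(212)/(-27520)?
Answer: -53/6880 - 2*I*sqrt(6689)/2843 ≈ -0.0077035 - 0.057535*I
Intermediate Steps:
sqrt((-5242 - 8530) - 12984)/(-2843) + p(212)/(-27520) = sqrt((-5242 - 8530) - 12984)/(-2843) + 212/(-27520) = sqrt(-13772 - 12984)*(-1/2843) + 212*(-1/27520) = sqrt(-26756)*(-1/2843) - 53/6880 = (2*I*sqrt(6689))*(-1/2843) - 53/6880 = -2*I*sqrt(6689)/2843 - 53/6880 = -53/6880 - 2*I*sqrt(6689)/2843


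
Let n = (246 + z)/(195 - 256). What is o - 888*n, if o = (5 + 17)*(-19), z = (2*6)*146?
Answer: 1748726/61 ≈ 28668.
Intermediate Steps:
z = 1752 (z = 12*146 = 1752)
o = -418 (o = 22*(-19) = -418)
n = -1998/61 (n = (246 + 1752)/(195 - 256) = 1998/(-61) = 1998*(-1/61) = -1998/61 ≈ -32.754)
o - 888*n = -418 - 888*(-1998/61) = -418 + 1774224/61 = 1748726/61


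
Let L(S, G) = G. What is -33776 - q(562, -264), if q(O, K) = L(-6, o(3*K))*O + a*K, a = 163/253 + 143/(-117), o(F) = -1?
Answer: -2302294/69 ≈ -33367.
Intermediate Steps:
a = -1316/2277 (a = 163*(1/253) + 143*(-1/117) = 163/253 - 11/9 = -1316/2277 ≈ -0.57795)
q(O, K) = -O - 1316*K/2277
-33776 - q(562, -264) = -33776 - (-1*562 - 1316/2277*(-264)) = -33776 - (-562 + 10528/69) = -33776 - 1*(-28250/69) = -33776 + 28250/69 = -2302294/69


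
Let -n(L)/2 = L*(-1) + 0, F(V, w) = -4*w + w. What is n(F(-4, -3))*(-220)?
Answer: -3960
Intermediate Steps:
F(V, w) = -3*w
n(L) = 2*L (n(L) = -2*(L*(-1) + 0) = -2*(-L + 0) = -(-2)*L = 2*L)
n(F(-4, -3))*(-220) = (2*(-3*(-3)))*(-220) = (2*9)*(-220) = 18*(-220) = -3960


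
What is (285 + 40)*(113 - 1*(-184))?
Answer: 96525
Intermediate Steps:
(285 + 40)*(113 - 1*(-184)) = 325*(113 + 184) = 325*297 = 96525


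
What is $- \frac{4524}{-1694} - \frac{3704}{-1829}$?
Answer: $\frac{7274486}{1549163} \approx 4.6958$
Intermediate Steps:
$- \frac{4524}{-1694} - \frac{3704}{-1829} = \left(-4524\right) \left(- \frac{1}{1694}\right) - - \frac{3704}{1829} = \frac{2262}{847} + \frac{3704}{1829} = \frac{7274486}{1549163}$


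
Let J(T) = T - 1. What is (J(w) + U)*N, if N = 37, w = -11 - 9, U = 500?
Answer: 17723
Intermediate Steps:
w = -20
J(T) = -1 + T
(J(w) + U)*N = ((-1 - 20) + 500)*37 = (-21 + 500)*37 = 479*37 = 17723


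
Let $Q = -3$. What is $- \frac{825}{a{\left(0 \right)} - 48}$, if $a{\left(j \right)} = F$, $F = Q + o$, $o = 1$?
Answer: $\frac{33}{2} \approx 16.5$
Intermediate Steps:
$F = -2$ ($F = -3 + 1 = -2$)
$a{\left(j \right)} = -2$
$- \frac{825}{a{\left(0 \right)} - 48} = - \frac{825}{-2 - 48} = - \frac{825}{-50} = \left(-825\right) \left(- \frac{1}{50}\right) = \frac{33}{2}$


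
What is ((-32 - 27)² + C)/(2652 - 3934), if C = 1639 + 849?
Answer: -5969/1282 ≈ -4.6560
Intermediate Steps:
C = 2488
((-32 - 27)² + C)/(2652 - 3934) = ((-32 - 27)² + 2488)/(2652 - 3934) = ((-59)² + 2488)/(-1282) = (3481 + 2488)*(-1/1282) = 5969*(-1/1282) = -5969/1282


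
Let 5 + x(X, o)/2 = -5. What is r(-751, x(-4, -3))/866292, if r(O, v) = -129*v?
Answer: 215/72191 ≈ 0.0029782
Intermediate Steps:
x(X, o) = -20 (x(X, o) = -10 + 2*(-5) = -10 - 10 = -20)
r(-751, x(-4, -3))/866292 = -129*(-20)/866292 = 2580*(1/866292) = 215/72191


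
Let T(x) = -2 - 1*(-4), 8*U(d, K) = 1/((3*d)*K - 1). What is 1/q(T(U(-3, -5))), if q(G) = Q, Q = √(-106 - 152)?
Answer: -I*√258/258 ≈ -0.062257*I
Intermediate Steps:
U(d, K) = 1/(8*(-1 + 3*K*d)) (U(d, K) = 1/(8*((3*d)*K - 1)) = 1/(8*(3*K*d - 1)) = 1/(8*(-1 + 3*K*d)))
T(x) = 2 (T(x) = -2 + 4 = 2)
Q = I*√258 (Q = √(-258) = I*√258 ≈ 16.062*I)
q(G) = I*√258
1/q(T(U(-3, -5))) = 1/(I*√258) = -I*√258/258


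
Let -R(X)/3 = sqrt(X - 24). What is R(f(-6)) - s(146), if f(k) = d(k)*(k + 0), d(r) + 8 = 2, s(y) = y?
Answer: -146 - 6*sqrt(3) ≈ -156.39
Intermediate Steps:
d(r) = -6 (d(r) = -8 + 2 = -6)
f(k) = -6*k (f(k) = -6*(k + 0) = -6*k)
R(X) = -3*sqrt(-24 + X) (R(X) = -3*sqrt(X - 24) = -3*sqrt(-24 + X))
R(f(-6)) - s(146) = -3*sqrt(-24 - 6*(-6)) - 1*146 = -3*sqrt(-24 + 36) - 146 = -6*sqrt(3) - 146 = -146 - 6*sqrt(3)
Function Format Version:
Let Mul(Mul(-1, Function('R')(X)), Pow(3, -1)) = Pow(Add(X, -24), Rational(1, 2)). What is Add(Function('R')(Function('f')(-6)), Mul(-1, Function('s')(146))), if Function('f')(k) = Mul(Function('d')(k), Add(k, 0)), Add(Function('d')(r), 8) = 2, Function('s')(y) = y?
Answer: Add(-146, Mul(-6, Pow(3, Rational(1, 2)))) ≈ -156.39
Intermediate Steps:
Function('d')(r) = -6 (Function('d')(r) = Add(-8, 2) = -6)
Function('f')(k) = Mul(-6, k) (Function('f')(k) = Mul(-6, Add(k, 0)) = Mul(-6, k))
Function('R')(X) = Mul(-3, Pow(Add(-24, X), Rational(1, 2))) (Function('R')(X) = Mul(-3, Pow(Add(X, -24), Rational(1, 2))) = Mul(-3, Pow(Add(-24, X), Rational(1, 2))))
Add(Function('R')(Function('f')(-6)), Mul(-1, Function('s')(146))) = Add(Mul(-3, Pow(Add(-24, Mul(-6, -6)), Rational(1, 2))), Mul(-1, 146)) = Add(Mul(-3, Pow(Add(-24, 36), Rational(1, 2))), -146) = Add(Mul(-3, Pow(12, Rational(1, 2))), -146) = Add(Mul(-3, Mul(2, Pow(3, Rational(1, 2)))), -146) = Add(Mul(-6, Pow(3, Rational(1, 2))), -146) = Add(-146, Mul(-6, Pow(3, Rational(1, 2))))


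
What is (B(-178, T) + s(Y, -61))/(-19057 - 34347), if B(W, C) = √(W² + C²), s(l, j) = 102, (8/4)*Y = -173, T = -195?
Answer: -51/26702 - √69709/53404 ≈ -0.0068539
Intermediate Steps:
Y = -173/2 (Y = (½)*(-173) = -173/2 ≈ -86.500)
B(W, C) = √(C² + W²)
(B(-178, T) + s(Y, -61))/(-19057 - 34347) = (√((-195)² + (-178)²) + 102)/(-19057 - 34347) = (√(38025 + 31684) + 102)/(-53404) = (√69709 + 102)*(-1/53404) = (102 + √69709)*(-1/53404) = -51/26702 - √69709/53404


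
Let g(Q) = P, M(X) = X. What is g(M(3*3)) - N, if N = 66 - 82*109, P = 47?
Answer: 8919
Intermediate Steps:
g(Q) = 47
N = -8872 (N = 66 - 8938 = -8872)
g(M(3*3)) - N = 47 - 1*(-8872) = 47 + 8872 = 8919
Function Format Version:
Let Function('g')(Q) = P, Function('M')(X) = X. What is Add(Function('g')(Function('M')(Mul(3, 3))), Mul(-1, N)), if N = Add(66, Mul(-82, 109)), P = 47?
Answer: 8919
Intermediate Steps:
Function('g')(Q) = 47
N = -8872 (N = Add(66, -8938) = -8872)
Add(Function('g')(Function('M')(Mul(3, 3))), Mul(-1, N)) = Add(47, Mul(-1, -8872)) = Add(47, 8872) = 8919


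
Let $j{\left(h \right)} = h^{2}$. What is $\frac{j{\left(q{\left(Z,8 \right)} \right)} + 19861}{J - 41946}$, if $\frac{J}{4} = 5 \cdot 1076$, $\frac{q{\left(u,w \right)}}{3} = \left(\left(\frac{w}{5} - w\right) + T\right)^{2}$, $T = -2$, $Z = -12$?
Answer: $- \frac{40418389}{12766250} \approx -3.166$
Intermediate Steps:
$q{\left(u,w \right)} = 3 \left(-2 - \frac{4 w}{5}\right)^{2}$ ($q{\left(u,w \right)} = 3 \left(\left(\frac{w}{5} - w\right) - 2\right)^{2} = 3 \left(- \frac{4 w}{5} - 2\right)^{2} = 3 \left(-2 - \frac{4 w}{5}\right)^{2}$)
$J = 21520$ ($J = 4 \cdot 5 \cdot 1076 = 4 \cdot 5380 = 21520$)
$\frac{j{\left(q{\left(Z,8 \right)} \right)} + 19861}{J - 41946} = \frac{\left(\frac{12 \left(5 + 2 \cdot 8\right)^{2}}{25}\right)^{2} + 19861}{21520 - 41946} = \frac{\left(\frac{12 \left(5 + 16\right)^{2}}{25}\right)^{2} + 19861}{-20426} = \left(\left(\frac{12 \cdot 21^{2}}{25}\right)^{2} + 19861\right) \left(- \frac{1}{20426}\right) = \left(\left(\frac{12}{25} \cdot 441\right)^{2} + 19861\right) \left(- \frac{1}{20426}\right) = \left(\left(\frac{5292}{25}\right)^{2} + 19861\right) \left(- \frac{1}{20426}\right) = \left(\frac{28005264}{625} + 19861\right) \left(- \frac{1}{20426}\right) = \frac{40418389}{625} \left(- \frac{1}{20426}\right) = - \frac{40418389}{12766250}$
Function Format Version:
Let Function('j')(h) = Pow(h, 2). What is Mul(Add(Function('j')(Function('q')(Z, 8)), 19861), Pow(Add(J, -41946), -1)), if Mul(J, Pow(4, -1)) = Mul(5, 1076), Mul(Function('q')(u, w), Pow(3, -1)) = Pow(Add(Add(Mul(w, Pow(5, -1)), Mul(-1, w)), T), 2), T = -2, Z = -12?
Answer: Rational(-40418389, 12766250) ≈ -3.1660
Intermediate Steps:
Function('q')(u, w) = Mul(3, Pow(Add(-2, Mul(Rational(-4, 5), w)), 2)) (Function('q')(u, w) = Mul(3, Pow(Add(Add(Mul(w, Pow(5, -1)), Mul(-1, w)), -2), 2)) = Mul(3, Pow(Add(Add(Mul(w, Rational(1, 5)), Mul(-1, w)), -2), 2)) = Mul(3, Pow(Add(Add(Mul(Rational(1, 5), w), Mul(-1, w)), -2), 2)) = Mul(3, Pow(Add(Mul(Rational(-4, 5), w), -2), 2)) = Mul(3, Pow(Add(-2, Mul(Rational(-4, 5), w)), 2)))
J = 21520 (J = Mul(4, Mul(5, 1076)) = Mul(4, 5380) = 21520)
Mul(Add(Function('j')(Function('q')(Z, 8)), 19861), Pow(Add(J, -41946), -1)) = Mul(Add(Pow(Mul(Rational(12, 25), Pow(Add(5, Mul(2, 8)), 2)), 2), 19861), Pow(Add(21520, -41946), -1)) = Mul(Add(Pow(Mul(Rational(12, 25), Pow(Add(5, 16), 2)), 2), 19861), Pow(-20426, -1)) = Mul(Add(Pow(Mul(Rational(12, 25), Pow(21, 2)), 2), 19861), Rational(-1, 20426)) = Mul(Add(Pow(Mul(Rational(12, 25), 441), 2), 19861), Rational(-1, 20426)) = Mul(Add(Pow(Rational(5292, 25), 2), 19861), Rational(-1, 20426)) = Mul(Add(Rational(28005264, 625), 19861), Rational(-1, 20426)) = Mul(Rational(40418389, 625), Rational(-1, 20426)) = Rational(-40418389, 12766250)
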